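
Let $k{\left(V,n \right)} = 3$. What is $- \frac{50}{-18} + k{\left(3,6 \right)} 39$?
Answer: $\frac{1078}{9} \approx 119.78$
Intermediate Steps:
$- \frac{50}{-18} + k{\left(3,6 \right)} 39 = - \frac{50}{-18} + 3 \cdot 39 = \left(-50\right) \left(- \frac{1}{18}\right) + 117 = \frac{25}{9} + 117 = \frac{1078}{9}$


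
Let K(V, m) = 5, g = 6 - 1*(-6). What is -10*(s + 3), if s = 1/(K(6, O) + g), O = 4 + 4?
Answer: -520/17 ≈ -30.588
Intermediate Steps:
O = 8
g = 12 (g = 6 + 6 = 12)
s = 1/17 (s = 1/(5 + 12) = 1/17 ≈ 0.058824)
-10*(s + 3) = -10*(1/17 + 3) = -10*52/17 = -520/17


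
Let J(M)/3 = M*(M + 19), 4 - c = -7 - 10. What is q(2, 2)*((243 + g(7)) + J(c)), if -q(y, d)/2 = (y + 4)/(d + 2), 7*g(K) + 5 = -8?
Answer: -57984/7 ≈ -8283.4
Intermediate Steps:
g(K) = -13/7 (g(K) = -5/7 + (1/7)*(-8) = -5/7 - 8/7 = -13/7)
q(y, d) = -2*(4 + y)/(2 + d) (q(y, d) = -2*(y + 4)/(d + 2) = -2*(4 + y)/(2 + d))
c = 21 (c = 4 - (-7 - 10) = 4 - 1*(-17) = 4 + 17 = 21)
J(M) = 3*M*(19 + M) (J(M) = 3*(M*(M + 19)) = 3*(M*(19 + M)) = 3*M*(19 + M))
q(2, 2)*((243 + g(7)) + J(c)) = (2*(-4 - 1*2)/(2 + 2))*((243 - 13/7) + 3*21*(19 + 21)) = (2*(-4 - 2)/4)*(1688/7 + 3*21*40) = (2*(1/4)*(-6))*(1688/7 + 2520) = -3*19328/7 = -57984/7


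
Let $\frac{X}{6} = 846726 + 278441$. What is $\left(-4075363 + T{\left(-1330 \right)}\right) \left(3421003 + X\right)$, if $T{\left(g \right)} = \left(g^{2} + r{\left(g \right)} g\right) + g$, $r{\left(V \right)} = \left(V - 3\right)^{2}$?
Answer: $-24062591525886815$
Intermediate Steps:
$r{\left(V \right)} = \left(-3 + V\right)^{2}$
$T{\left(g \right)} = g + g^{2} + g \left(-3 + g\right)^{2}$ ($T{\left(g \right)} = \left(g^{2} + \left(-3 + g\right)^{2} g\right) + g = \left(g^{2} + g \left(-3 + g\right)^{2}\right) + g = g + g^{2} + g \left(-3 + g\right)^{2}$)
$X = 6751002$ ($X = 6 \left(846726 + 278441\right) = 6 \cdot 1125167 = 6751002$)
$\left(-4075363 + T{\left(-1330 \right)}\right) \left(3421003 + X\right) = \left(-4075363 - 1330 \left(1 - 1330 + \left(-3 - 1330\right)^{2}\right)\right) \left(3421003 + 6751002\right) = \left(-4075363 - 1330 \left(1 - 1330 + \left(-1333\right)^{2}\right)\right) 10172005 = \left(-4075363 - 1330 \left(1 - 1330 + 1776889\right)\right) 10172005 = \left(-4075363 - 2361494800\right) 10172005 = \left(-2365570163\right) 10172005 = -24062591525886815$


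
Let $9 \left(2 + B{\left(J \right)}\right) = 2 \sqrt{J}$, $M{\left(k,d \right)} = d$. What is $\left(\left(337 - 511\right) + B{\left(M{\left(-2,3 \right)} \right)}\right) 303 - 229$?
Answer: $-53557 + \frac{202 \sqrt{3}}{3} \approx -53440.0$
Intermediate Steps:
$B{\left(J \right)} = -2 + \frac{2 \sqrt{J}}{9}$
$\left(\left(337 - 511\right) + B{\left(M{\left(-2,3 \right)} \right)}\right) 303 - 229 = \left(\left(337 - 511\right) - \left(2 - \frac{2 \sqrt{3}}{9}\right)\right) 303 - 229 = \left(-174 - \left(2 - \frac{2 \sqrt{3}}{9}\right)\right) 303 - 229 = \left(-176 + \frac{2 \sqrt{3}}{9}\right) 303 - 229 = \left(-53328 + \frac{202 \sqrt{3}}{3}\right) - 229 = -53557 + \frac{202 \sqrt{3}}{3}$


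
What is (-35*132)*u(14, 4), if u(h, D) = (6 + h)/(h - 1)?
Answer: -92400/13 ≈ -7107.7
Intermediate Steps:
u(h, D) = (6 + h)/(-1 + h)
(-35*132)*u(14, 4) = (-35*132)*((6 + 14)/(-1 + 14)) = -4620*20/13 = -92400/13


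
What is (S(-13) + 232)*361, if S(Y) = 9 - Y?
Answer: 91694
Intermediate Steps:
(S(-13) + 232)*361 = ((9 - 1*(-13)) + 232)*361 = ((9 + 13) + 232)*361 = (22 + 232)*361 = 254*361 = 91694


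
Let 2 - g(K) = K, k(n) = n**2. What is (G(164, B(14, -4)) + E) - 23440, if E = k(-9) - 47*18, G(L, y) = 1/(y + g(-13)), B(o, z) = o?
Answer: -701944/29 ≈ -24205.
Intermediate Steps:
g(K) = 2 - K
G(L, y) = 1/(15 + y) (G(L, y) = 1/(y + (2 - 1*(-13))) = 1/(y + (2 + 13)) = 1/(y + 15) = 1/(15 + y))
E = -765 (E = (-9)**2 - 47*18 = 81 - 846 = -765)
(G(164, B(14, -4)) + E) - 23440 = (1/(15 + 14) - 765) - 23440 = (1/29 - 765) - 23440 = -22184/29 - 23440 = -701944/29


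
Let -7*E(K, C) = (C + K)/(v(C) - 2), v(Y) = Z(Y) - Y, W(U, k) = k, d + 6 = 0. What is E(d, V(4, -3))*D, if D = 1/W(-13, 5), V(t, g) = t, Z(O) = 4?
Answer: -1/35 ≈ -0.028571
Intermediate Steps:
d = -6 (d = -6 + 0 = -6)
v(Y) = 4 - Y
E(K, C) = -(C + K)/(7*(2 - C)) (E(K, C) = -(C + K)/(7*((4 - C) - 2)) = -(C + K)/(7*(2 - C)))
D = ⅕ (D = 1/5 = ⅕ ≈ 0.20000)
E(d, V(4, -3))*D = ((4 - 6)/(7*(-2 + 4)))*(⅕) = ((⅐)*(-2)/2)*(⅕) = ((⅐)*(½)*(-2))*(⅕) = -⅐*⅕ = -1/35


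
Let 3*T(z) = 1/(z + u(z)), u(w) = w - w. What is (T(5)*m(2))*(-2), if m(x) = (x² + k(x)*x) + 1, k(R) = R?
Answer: -6/5 ≈ -1.2000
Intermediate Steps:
u(w) = 0
m(x) = 1 + 2*x² (m(x) = (x² + x*x) + 1 = (x² + x²) + 1 = 2*x² + 1 = 1 + 2*x²)
T(z) = 1/(3*z) (T(z) = 1/(3*(z + 0)) = 1/(3*z))
(T(5)*m(2))*(-2) = (((⅓)/5)*(1 + 2*2²))*(-2) = (((⅓)*(⅕))*(1 + 2*4))*(-2) = ((1 + 8)/15)*(-2) = ((1/15)*9)*(-2) = (⅗)*(-2) = -6/5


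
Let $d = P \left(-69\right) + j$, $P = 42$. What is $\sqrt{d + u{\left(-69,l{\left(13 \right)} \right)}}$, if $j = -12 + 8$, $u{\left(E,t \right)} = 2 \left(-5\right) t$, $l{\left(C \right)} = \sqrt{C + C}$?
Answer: $\sqrt{-2902 - 10 \sqrt{26}} \approx 54.341 i$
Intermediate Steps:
$l{\left(C \right)} = \sqrt{2} \sqrt{C}$ ($l{\left(C \right)} = \sqrt{2 C} = \sqrt{2} \sqrt{C}$)
$u{\left(E,t \right)} = - 10 t$
$j = -4$
$d = -2902$ ($d = 42 \left(-69\right) - 4 = -2898 - 4 = -2902$)
$\sqrt{d + u{\left(-69,l{\left(13 \right)} \right)}} = \sqrt{-2902 - 10 \sqrt{2} \sqrt{13}} = \sqrt{-2902 - 10 \sqrt{26}}$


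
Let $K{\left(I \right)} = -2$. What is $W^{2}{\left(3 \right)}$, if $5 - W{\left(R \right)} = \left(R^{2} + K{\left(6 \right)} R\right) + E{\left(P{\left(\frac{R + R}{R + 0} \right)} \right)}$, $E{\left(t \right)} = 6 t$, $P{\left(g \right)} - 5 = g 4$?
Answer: $5776$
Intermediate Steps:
$P{\left(g \right)} = 5 + 4 g$ ($P{\left(g \right)} = 5 + g 4 = 5 + 4 g$)
$W{\left(R \right)} = -73 - R^{2} + 2 R$ ($W{\left(R \right)} = 5 - \left(\left(R^{2} - 2 R\right) + 6 \left(5 + 4 \frac{R + R}{R + 0}\right)\right) = 5 - \left(\left(R^{2} - 2 R\right) + 6 \left(5 + 4 \frac{2 R}{R}\right)\right) = 5 - \left(\left(R^{2} - 2 R\right) + 6 \left(5 + 4 \cdot 2\right)\right) = 5 - \left(\left(R^{2} - 2 R\right) + 6 \left(5 + 8\right)\right) = 5 - \left(\left(R^{2} - 2 R\right) + 6 \cdot 13\right) = 5 - \left(\left(R^{2} - 2 R\right) + 78\right) = 5 - \left(78 + R^{2} - 2 R\right) = -73 - R^{2} + 2 R$)
$W^{2}{\left(3 \right)} = \left(-73 - 3^{2} + 2 \cdot 3\right)^{2} = \left(-73 - 9 + 6\right)^{2} = \left(-76\right)^{2} = 5776$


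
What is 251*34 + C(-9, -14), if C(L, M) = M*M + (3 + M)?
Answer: 8719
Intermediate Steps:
C(L, M) = 3 + M + M² (C(L, M) = M² + (3 + M) = 3 + M + M²)
251*34 + C(-9, -14) = 251*34 + (3 - 14 + (-14)²) = 8534 + (3 - 14 + 196) = 8534 + 185 = 8719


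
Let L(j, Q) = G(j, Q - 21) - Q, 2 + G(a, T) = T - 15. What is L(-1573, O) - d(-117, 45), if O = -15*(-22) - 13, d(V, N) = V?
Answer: 79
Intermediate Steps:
O = 317 (O = 330 - 13 = 317)
G(a, T) = -17 + T (G(a, T) = -2 + (T - 15) = -2 + (-15 + T) = -17 + T)
L(j, Q) = -38 (L(j, Q) = (-17 + (Q - 21)) - Q = (-17 + (-21 + Q)) - Q = (-38 + Q) - Q = -38)
L(-1573, O) - d(-117, 45) = -38 - 1*(-117) = -38 + 117 = 79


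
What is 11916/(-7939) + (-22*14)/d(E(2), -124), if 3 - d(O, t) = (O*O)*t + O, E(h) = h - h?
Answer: -2480960/23817 ≈ -104.17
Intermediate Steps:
E(h) = 0
d(O, t) = 3 - O - t*O² (d(O, t) = 3 - ((O*O)*t + O) = 3 - (O²*t + O) = 3 - (t*O² + O) = 3 - (O + t*O²) = 3 + (-O - t*O²) = 3 - O - t*O²)
11916/(-7939) + (-22*14)/d(E(2), -124) = 11916/(-7939) + (-22*14)/(3 - 1*0 - 1*(-124)*0²) = 11916*(-1/7939) - 308/(3 + 0 - 1*(-124)*0) = -11916/7939 - 308/(3 + 0 + 0) = -11916/7939 - 308/3 = -2480960/23817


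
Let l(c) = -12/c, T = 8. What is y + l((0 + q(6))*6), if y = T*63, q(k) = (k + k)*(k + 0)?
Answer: 18143/36 ≈ 503.97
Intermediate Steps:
q(k) = 2*k² (q(k) = (2*k)*k = 2*k²)
y = 504 (y = 8*63 = 504)
y + l((0 + q(6))*6) = 504 - 12*1/(6*(0 + 2*6²)) = 504 - 12*1/(6*(0 + 2*36)) = 504 - 12*1/(6*(0 + 72)) = 504 - 12/(72*6) = 504 - 12/432 = 504 - 12*1/432 = 504 - 1/36 = 18143/36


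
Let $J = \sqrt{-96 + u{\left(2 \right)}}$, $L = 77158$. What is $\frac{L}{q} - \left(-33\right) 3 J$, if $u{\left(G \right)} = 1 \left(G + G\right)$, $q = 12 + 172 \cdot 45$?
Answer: $\frac{38579}{3876} + 198 i \sqrt{23} \approx 9.9533 + 949.57 i$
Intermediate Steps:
$q = 7752$ ($q = 12 + 7740 = 7752$)
$u{\left(G \right)} = 2 G$ ($u{\left(G \right)} = 1 \cdot 2 G = 2 G$)
$J = 2 i \sqrt{23}$ ($J = \sqrt{-96 + 2 \cdot 2} = \sqrt{-96 + 4} = \sqrt{-92} = 2 i \sqrt{23} \approx 9.5917 i$)
$\frac{L}{q} - \left(-33\right) 3 J = \frac{77158}{7752} - \left(-33\right) 3 \cdot 2 i \sqrt{23} = 77158 \cdot \frac{1}{7752} - - 99 \cdot 2 i \sqrt{23} = \frac{38579}{3876} - - 198 i \sqrt{23} = \frac{38579}{3876} + 198 i \sqrt{23}$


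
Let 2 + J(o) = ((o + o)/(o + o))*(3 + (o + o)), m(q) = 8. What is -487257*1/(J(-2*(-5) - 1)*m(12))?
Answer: -487257/152 ≈ -3205.6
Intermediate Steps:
J(o) = 1 + 2*o (J(o) = -2 + ((o + o)/(o + o))*(3 + (o + o)) = -2 + ((2*o)/((2*o)))*(3 + 2*o) = -2 + ((2*o)*(1/(2*o)))*(3 + 2*o) = -2 + 1*(3 + 2*o) = -2 + (3 + 2*o) = 1 + 2*o)
-487257*1/(J(-2*(-5) - 1)*m(12)) = -487257*1/(8*(1 + 2*(-2*(-5) - 1))) = -487257*1/(8*(1 + 2*(10 - 1))) = -487257*1/(8*(1 + 2*9)) = -487257*1/(8*(1 + 18)) = -487257/(19*8) = -487257/152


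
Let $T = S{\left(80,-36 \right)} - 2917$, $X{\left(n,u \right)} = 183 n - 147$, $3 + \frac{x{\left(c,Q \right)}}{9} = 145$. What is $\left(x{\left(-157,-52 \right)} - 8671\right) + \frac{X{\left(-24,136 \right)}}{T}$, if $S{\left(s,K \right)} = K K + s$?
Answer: $- \frac{11388074}{1541} \approx -7390.1$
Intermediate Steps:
$x{\left(c,Q \right)} = 1278$ ($x{\left(c,Q \right)} = -27 + 9 \cdot 145 = -27 + 1305 = 1278$)
$S{\left(s,K \right)} = s + K^{2}$ ($S{\left(s,K \right)} = K^{2} + s = s + K^{2}$)
$X{\left(n,u \right)} = -147 + 183 n$
$T = -1541$ ($T = \left(80 + \left(-36\right)^{2}\right) - 2917 = \left(80 + 1296\right) - 2917 = 1376 - 2917 = -1541$)
$\left(x{\left(-157,-52 \right)} - 8671\right) + \frac{X{\left(-24,136 \right)}}{T} = \left(1278 - 8671\right) + \frac{-147 + 183 \left(-24\right)}{-1541} = -7393 + \left(-147 - 4392\right) \left(- \frac{1}{1541}\right) = -7393 - - \frac{4539}{1541} = -7393 + \frac{4539}{1541} = - \frac{11388074}{1541}$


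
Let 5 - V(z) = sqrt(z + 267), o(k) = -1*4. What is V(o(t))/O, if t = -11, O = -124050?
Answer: -1/24810 + sqrt(263)/124050 ≈ 9.0425e-5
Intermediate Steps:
o(k) = -4
V(z) = 5 - sqrt(267 + z) (V(z) = 5 - sqrt(z + 267) = 5 - sqrt(267 + z))
V(o(t))/O = (5 - sqrt(267 - 4))/(-124050) = (5 - sqrt(263))*(-1/124050) = -1/24810 + sqrt(263)/124050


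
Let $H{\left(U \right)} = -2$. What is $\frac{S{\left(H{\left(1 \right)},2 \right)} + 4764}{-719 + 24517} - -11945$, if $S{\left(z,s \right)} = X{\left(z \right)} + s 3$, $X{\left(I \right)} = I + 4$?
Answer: $\frac{142135941}{11899} \approx 11945.0$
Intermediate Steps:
$X{\left(I \right)} = 4 + I$
$S{\left(z,s \right)} = 4 + z + 3 s$ ($S{\left(z,s \right)} = \left(4 + z\right) + s 3 = \left(4 + z\right) + 3 s = 4 + z + 3 s$)
$\frac{S{\left(H{\left(1 \right)},2 \right)} + 4764}{-719 + 24517} - -11945 = \frac{\left(4 - 2 + 3 \cdot 2\right) + 4764}{-719 + 24517} - -11945 = \frac{\left(4 - 2 + 6\right) + 4764}{23798} + 11945 = \left(8 + 4764\right) \frac{1}{23798} + 11945 = 4772 \cdot \frac{1}{23798} + 11945 = \frac{2386}{11899} + 11945 = \frac{142135941}{11899}$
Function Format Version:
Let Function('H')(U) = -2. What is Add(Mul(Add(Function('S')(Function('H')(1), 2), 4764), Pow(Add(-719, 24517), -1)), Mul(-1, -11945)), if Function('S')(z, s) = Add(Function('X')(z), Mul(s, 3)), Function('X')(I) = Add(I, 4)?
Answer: Rational(142135941, 11899) ≈ 11945.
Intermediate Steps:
Function('X')(I) = Add(4, I)
Function('S')(z, s) = Add(4, z, Mul(3, s)) (Function('S')(z, s) = Add(Add(4, z), Mul(s, 3)) = Add(Add(4, z), Mul(3, s)) = Add(4, z, Mul(3, s)))
Add(Mul(Add(Function('S')(Function('H')(1), 2), 4764), Pow(Add(-719, 24517), -1)), Mul(-1, -11945)) = Add(Mul(Add(Add(4, -2, Mul(3, 2)), 4764), Pow(Add(-719, 24517), -1)), Mul(-1, -11945)) = Add(Mul(Add(Add(4, -2, 6), 4764), Pow(23798, -1)), 11945) = Add(Mul(Add(8, 4764), Rational(1, 23798)), 11945) = Add(Mul(4772, Rational(1, 23798)), 11945) = Add(Rational(2386, 11899), 11945) = Rational(142135941, 11899)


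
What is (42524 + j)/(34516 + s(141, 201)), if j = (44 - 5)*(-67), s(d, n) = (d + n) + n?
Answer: 39911/35059 ≈ 1.1384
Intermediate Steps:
s(d, n) = d + 2*n
j = -2613 (j = 39*(-67) = -2613)
(42524 + j)/(34516 + s(141, 201)) = (42524 - 2613)/(34516 + (141 + 2*201)) = 39911/(34516 + (141 + 402)) = 39911/(34516 + 543) = 39911/35059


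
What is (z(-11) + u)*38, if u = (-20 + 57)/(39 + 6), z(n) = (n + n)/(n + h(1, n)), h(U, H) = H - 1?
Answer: 69958/1035 ≈ 67.592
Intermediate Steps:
h(U, H) = -1 + H
z(n) = 2*n/(-1 + 2*n) (z(n) = (n + n)/(n + (-1 + n)) = (2*n)/(-1 + 2*n) = 2*n/(-1 + 2*n))
u = 37/45 ≈ 0.82222
(z(-11) + u)*38 = (2*(-11)/(-1 + 2*(-11)) + 37/45)*38 = (2*(-11)/(-1 - 22) + 37/45)*38 = (2*(-11)/(-23) + 37/45)*38 = (2*(-11)*(-1/23) + 37/45)*38 = (22/23 + 37/45)*38 = (1841/1035)*38 = 69958/1035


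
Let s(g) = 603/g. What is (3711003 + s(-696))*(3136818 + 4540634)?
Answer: 1652480363660685/58 ≈ 2.8491e+13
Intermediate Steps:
(3711003 + s(-696))*(3136818 + 4540634) = (3711003 + 603/(-696))*(3136818 + 4540634) = (3711003 + 603*(-1/696))*7677452 = (3711003 - 201/232)*7677452 = (860952495/232)*7677452 = 1652480363660685/58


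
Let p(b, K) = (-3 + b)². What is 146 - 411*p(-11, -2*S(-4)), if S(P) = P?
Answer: -80410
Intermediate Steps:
146 - 411*p(-11, -2*S(-4)) = 146 - 411*(-3 - 11)² = 146 - 411*(-14)² = 146 - 411*196 = 146 - 80556 = -80410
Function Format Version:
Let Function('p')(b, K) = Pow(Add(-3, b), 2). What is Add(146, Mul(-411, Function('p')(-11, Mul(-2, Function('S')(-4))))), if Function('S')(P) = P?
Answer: -80410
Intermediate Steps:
Add(146, Mul(-411, Function('p')(-11, Mul(-2, Function('S')(-4))))) = Add(146, Mul(-411, Pow(Add(-3, -11), 2))) = Add(146, Mul(-411, Pow(-14, 2))) = Add(146, Mul(-411, 196)) = Add(146, -80556) = -80410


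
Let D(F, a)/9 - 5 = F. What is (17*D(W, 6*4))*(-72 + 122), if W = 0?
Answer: 38250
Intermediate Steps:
D(F, a) = 45 + 9*F
(17*D(W, 6*4))*(-72 + 122) = (17*(45 + 9*0))*(-72 + 122) = (17*(45 + 0))*50 = (17*45)*50 = 765*50 = 38250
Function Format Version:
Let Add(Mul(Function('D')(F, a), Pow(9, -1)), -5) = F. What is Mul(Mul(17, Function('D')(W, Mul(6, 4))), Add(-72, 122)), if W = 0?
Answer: 38250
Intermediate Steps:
Function('D')(F, a) = Add(45, Mul(9, F))
Mul(Mul(17, Function('D')(W, Mul(6, 4))), Add(-72, 122)) = Mul(Mul(17, Add(45, Mul(9, 0))), Add(-72, 122)) = Mul(Mul(17, Add(45, 0)), 50) = Mul(Mul(17, 45), 50) = Mul(765, 50) = 38250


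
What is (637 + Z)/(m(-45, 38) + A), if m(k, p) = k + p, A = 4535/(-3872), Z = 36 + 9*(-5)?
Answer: -2431616/31639 ≈ -76.855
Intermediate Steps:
Z = -9 (Z = 36 - 45 = -9)
A = -4535/3872 (A = 4535*(-1/3872) = -4535/3872 ≈ -1.1712)
(637 + Z)/(m(-45, 38) + A) = (637 - 9)/((-45 + 38) - 4535/3872) = 628/(-7 - 4535/3872) = 628/(-31639/3872) = 628*(-3872/31639) = -2431616/31639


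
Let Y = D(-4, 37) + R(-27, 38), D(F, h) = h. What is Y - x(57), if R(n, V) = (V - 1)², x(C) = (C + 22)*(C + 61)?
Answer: -7916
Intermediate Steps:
x(C) = (22 + C)*(61 + C)
R(n, V) = (-1 + V)²
Y = 1406 (Y = 37 + (-1 + 38)² = 37 + 37² = 37 + 1369 = 1406)
Y - x(57) = 1406 - (1342 + 57² + 83*57) = 1406 - (1342 + 3249 + 4731) = 1406 - 1*9322 = 1406 - 9322 = -7916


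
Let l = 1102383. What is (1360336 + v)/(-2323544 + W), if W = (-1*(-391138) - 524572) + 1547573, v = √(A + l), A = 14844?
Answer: -1360336/909405 - √1117227/909405 ≈ -1.4970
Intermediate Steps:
v = √1117227 (v = √(14844 + 1102383) = √1117227 ≈ 1057.0)
W = 1414139 (W = (391138 - 524572) + 1547573 = -133434 + 1547573 = 1414139)
(1360336 + v)/(-2323544 + W) = (1360336 + √1117227)/(-2323544 + 1414139) = (1360336 + √1117227)/(-909405) = (1360336 + √1117227)*(-1/909405) = -1360336/909405 - √1117227/909405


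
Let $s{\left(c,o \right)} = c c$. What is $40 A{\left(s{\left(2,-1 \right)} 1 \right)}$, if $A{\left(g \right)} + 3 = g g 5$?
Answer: $3080$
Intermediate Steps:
$s{\left(c,o \right)} = c^{2}$
$A{\left(g \right)} = -3 + 5 g^{2}$ ($A{\left(g \right)} = -3 + g g 5 = -3 + g^{2} \cdot 5 = -3 + 5 g^{2}$)
$40 A{\left(s{\left(2,-1 \right)} 1 \right)} = 40 \left(-3 + 5 \left(2^{2} \cdot 1\right)^{2}\right) = 40 \left(-3 + 5 \left(4 \cdot 1\right)^{2}\right) = 40 \left(-3 + 5 \cdot 4^{2}\right) = 40 \left(-3 + 5 \cdot 16\right) = 40 \left(-3 + 80\right) = 40 \cdot 77 = 3080$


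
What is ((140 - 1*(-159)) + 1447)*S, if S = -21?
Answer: -36666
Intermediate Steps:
((140 - 1*(-159)) + 1447)*S = ((140 - 1*(-159)) + 1447)*(-21) = ((140 + 159) + 1447)*(-21) = (299 + 1447)*(-21) = 1746*(-21) = -36666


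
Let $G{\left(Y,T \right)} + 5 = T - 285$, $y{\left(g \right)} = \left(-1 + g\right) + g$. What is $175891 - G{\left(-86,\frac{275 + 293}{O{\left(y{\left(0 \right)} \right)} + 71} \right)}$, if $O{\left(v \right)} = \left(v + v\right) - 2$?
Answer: $\frac{11803559}{67} \approx 1.7617 \cdot 10^{5}$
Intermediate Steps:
$y{\left(g \right)} = -1 + 2 g$
$O{\left(v \right)} = -2 + 2 v$ ($O{\left(v \right)} = 2 v - 2 = -2 + 2 v$)
$G{\left(Y,T \right)} = -290 + T$ ($G{\left(Y,T \right)} = -5 + \left(T - 285\right) = -5 + \left(-285 + T\right) = -290 + T$)
$175891 - G{\left(-86,\frac{275 + 293}{O{\left(y{\left(0 \right)} \right)} + 71} \right)} = 175891 - \left(-290 + \frac{275 + 293}{\left(-2 + 2 \left(-1 + 2 \cdot 0\right)\right) + 71}\right) = 175891 - \left(-290 + \frac{568}{\left(-2 + 2 \left(-1 + 0\right)\right) + 71}\right) = 175891 - \left(-290 + \frac{568}{\left(-2 + 2 \left(-1\right)\right) + 71}\right) = 175891 - \left(-290 + \frac{568}{\left(-2 - 2\right) + 71}\right) = 175891 - \left(-290 + \frac{568}{-4 + 71}\right) = 175891 - \left(-290 + \frac{568}{67}\right) = 175891 - - \frac{18862}{67} = 175891 + \frac{18862}{67} = \frac{11803559}{67}$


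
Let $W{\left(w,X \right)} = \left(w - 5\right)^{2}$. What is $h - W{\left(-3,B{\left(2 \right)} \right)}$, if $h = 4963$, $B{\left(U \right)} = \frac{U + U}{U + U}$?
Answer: $4899$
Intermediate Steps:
$B{\left(U \right)} = 1$ ($B{\left(U \right)} = \frac{2 U}{2 U} = 2 U \frac{1}{2 U} = 1$)
$W{\left(w,X \right)} = \left(-5 + w\right)^{2}$
$h - W{\left(-3,B{\left(2 \right)} \right)} = 4963 - \left(-5 - 3\right)^{2} = 4963 - \left(-8\right)^{2} = 4963 - 64 = 4899$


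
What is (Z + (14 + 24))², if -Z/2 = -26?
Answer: 8100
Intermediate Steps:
Z = 52 (Z = -2*(-26) = 52)
(Z + (14 + 24))² = (52 + (14 + 24))² = (52 + 38)² = 90² = 8100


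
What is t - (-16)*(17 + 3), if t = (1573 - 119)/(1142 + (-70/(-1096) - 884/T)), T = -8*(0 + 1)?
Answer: 220446392/686405 ≈ 321.16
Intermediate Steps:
T = -8 (T = -8*1 = -8)
t = 796792/686405 (t = (1573 - 119)/(1142 + (-70/(-1096) - 884/(-8))) = 1454/(1142 + (-70*(-1/1096) - 884*(-⅛))) = 1454/(1142 + (35/548 + 221/2)) = 1454/(1142 + 60589/548) = 1454/(686405/548) = 1454*(548/686405) = 796792/686405 ≈ 1.1608)
t - (-16)*(17 + 3) = 796792/686405 - (-16)*(17 + 3) = 796792/686405 - (-16)*20 = 796792/686405 - 1*(-320) = 796792/686405 + 320 = 220446392/686405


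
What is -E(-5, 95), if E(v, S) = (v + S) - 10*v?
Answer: -140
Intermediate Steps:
E(v, S) = S - 9*v (E(v, S) = (S + v) - 10*v = S - 9*v)
-E(-5, 95) = -(95 - 9*(-5)) = -(95 + 45) = -1*140 = -140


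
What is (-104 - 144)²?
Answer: 61504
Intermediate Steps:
(-104 - 144)² = (-248)² = 61504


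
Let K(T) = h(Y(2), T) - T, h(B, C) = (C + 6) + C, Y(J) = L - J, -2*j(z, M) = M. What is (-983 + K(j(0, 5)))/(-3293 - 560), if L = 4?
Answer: 1959/7706 ≈ 0.25422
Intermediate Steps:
j(z, M) = -M/2
Y(J) = 4 - J
h(B, C) = 6 + 2*C (h(B, C) = (6 + C) + C = 6 + 2*C)
K(T) = 6 + T (K(T) = (6 + 2*T) - T = 6 + T)
(-983 + K(j(0, 5)))/(-3293 - 560) = (-983 + (6 - ½*5))/(-3293 - 560) = (-983 + (6 - 5/2))/(-3853) = (-983 + 7/2)*(-1/3853) = -1959/2*(-1/3853) = 1959/7706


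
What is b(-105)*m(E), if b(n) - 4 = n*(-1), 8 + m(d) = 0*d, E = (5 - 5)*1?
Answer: -872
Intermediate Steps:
E = 0 (E = 0*1 = 0)
m(d) = -8 (m(d) = -8 + 0*d = -8 + 0 = -8)
b(n) = 4 - n (b(n) = 4 + n*(-1) = 4 - n)
b(-105)*m(E) = (4 - 1*(-105))*(-8) = (4 + 105)*(-8) = 109*(-8) = -872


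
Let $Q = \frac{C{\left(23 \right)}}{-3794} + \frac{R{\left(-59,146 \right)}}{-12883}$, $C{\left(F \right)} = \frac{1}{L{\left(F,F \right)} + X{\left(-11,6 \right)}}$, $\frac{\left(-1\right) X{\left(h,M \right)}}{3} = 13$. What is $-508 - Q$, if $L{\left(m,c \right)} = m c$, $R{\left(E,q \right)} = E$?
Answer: $- \frac{12166846821497}{23950269980} \approx -508.0$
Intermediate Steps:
$X{\left(h,M \right)} = -39$ ($X{\left(h,M \right)} = \left(-3\right) 13 = -39$)
$L{\left(m,c \right)} = c m$
$C{\left(F \right)} = \frac{1}{-39 + F^{2}}$ ($C{\left(F \right)} = \frac{1}{F F - 39} = \frac{1}{F^{2} - 39} = \frac{1}{-39 + F^{2}}$)
$Q = \frac{109671657}{23950269980}$ ($Q = \frac{1}{\left(-39 + 23^{2}\right) \left(-3794\right)} - \frac{59}{-12883} = \frac{1}{-39 + 529} \left(- \frac{1}{3794}\right) - - \frac{59}{12883} = \frac{1}{490} \left(- \frac{1}{3794}\right) + \frac{59}{12883} = - \frac{1}{1859060} + \frac{59}{12883} = \frac{109671657}{23950269980} \approx 0.0045791$)
$-508 - Q = -508 - \frac{109671657}{23950269980} = - \frac{12166846821497}{23950269980}$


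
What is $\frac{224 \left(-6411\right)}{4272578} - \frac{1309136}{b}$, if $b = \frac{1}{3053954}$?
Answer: $- \frac{8540971274202664048}{2136289} \approx -3.998 \cdot 10^{12}$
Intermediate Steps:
$b = \frac{1}{3053954} \approx 3.2744 \cdot 10^{-7}$
$\frac{224 \left(-6411\right)}{4272578} - \frac{1309136}{b} = \frac{224 \left(-6411\right)}{4272578} - 1309136 \frac{1}{\frac{1}{3053954}} = \left(-1436064\right) \frac{1}{4272578} - 3998041123744 = - \frac{718032}{2136289} - 3998041123744 = - \frac{8540971274202664048}{2136289}$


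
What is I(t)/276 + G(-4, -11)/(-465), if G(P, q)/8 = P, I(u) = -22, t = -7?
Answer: -233/21390 ≈ -0.010893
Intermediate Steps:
G(P, q) = 8*P
I(t)/276 + G(-4, -11)/(-465) = -22/276 + (8*(-4))/(-465) = -22*1/276 - 32*(-1/465) = -11/138 + 32/465 = -233/21390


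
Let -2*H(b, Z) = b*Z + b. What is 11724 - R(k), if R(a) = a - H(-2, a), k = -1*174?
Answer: 11725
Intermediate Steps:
H(b, Z) = -b/2 - Z*b/2 (H(b, Z) = -(b*Z + b)/2 = -(Z*b + b)/2 = -(b + Z*b)/2 = -b/2 - Z*b/2)
k = -174
R(a) = -1 (R(a) = a - (-1)*(-2)*(1 + a)/2 = a - (1 + a) = a + (-1 - a) = -1)
11724 - R(k) = 11724 - 1*(-1) = 11724 + 1 = 11725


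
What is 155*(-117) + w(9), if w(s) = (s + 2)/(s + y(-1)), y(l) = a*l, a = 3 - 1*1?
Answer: -126934/7 ≈ -18133.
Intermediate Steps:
a = 2 (a = 3 - 1 = 2)
y(l) = 2*l
w(s) = (2 + s)/(-2 + s) (w(s) = (s + 2)/(s + 2*(-1)) = (2 + s)/(s - 2) = (2 + s)/(-2 + s))
155*(-117) + w(9) = 155*(-117) + (2 + 9)/(-2 + 9) = -18135 + 11/7 = -126934/7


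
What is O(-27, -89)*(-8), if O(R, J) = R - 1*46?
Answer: 584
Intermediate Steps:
O(R, J) = -46 + R (O(R, J) = R - 46 = -46 + R)
O(-27, -89)*(-8) = (-46 - 27)*(-8) = -73*(-8) = 584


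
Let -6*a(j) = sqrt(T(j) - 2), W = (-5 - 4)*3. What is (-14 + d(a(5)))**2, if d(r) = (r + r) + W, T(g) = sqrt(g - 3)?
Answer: (123 + I*sqrt(2 - sqrt(2)))**2/9 ≈ 1680.9 + 20.92*I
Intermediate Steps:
T(g) = sqrt(-3 + g)
W = -27 (W = -9*3 = -27)
a(j) = -sqrt(-2 + sqrt(-3 + j))/6 (a(j) = -sqrt(sqrt(-3 + j) - 2)/6 = -sqrt(-2 + sqrt(-3 + j))/6)
d(r) = -27 + 2*r (d(r) = (r + r) - 27 = 2*r - 27 = -27 + 2*r)
(-14 + d(a(5)))**2 = (-14 + (-27 + 2*(-sqrt(-2 + sqrt(-3 + 5))/6)))**2 = (-14 + (-27 + 2*(-sqrt(-2 + sqrt(2))/6)))**2 = (-14 + (-27 - sqrt(-2 + sqrt(2))/3))**2 = (-41 - sqrt(-2 + sqrt(2))/3)**2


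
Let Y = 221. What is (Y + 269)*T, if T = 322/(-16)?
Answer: -39445/4 ≈ -9861.3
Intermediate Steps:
T = -161/8 (T = 322*(-1/16) = -161/8 ≈ -20.125)
(Y + 269)*T = (221 + 269)*(-161/8) = 490*(-161/8) = -39445/4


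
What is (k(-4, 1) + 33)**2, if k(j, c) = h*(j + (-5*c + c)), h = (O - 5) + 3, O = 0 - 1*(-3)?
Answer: 625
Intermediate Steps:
O = 3 (O = 0 + 3 = 3)
h = 1 (h = (3 - 5) + 3 = -2 + 3 = 1)
k(j, c) = j - 4*c (k(j, c) = 1*(j + (-5*c + c)) = 1*(j - 4*c) = j - 4*c)
(k(-4, 1) + 33)**2 = ((-4 - 4*1) + 33)**2 = ((-4 - 4) + 33)**2 = (-8 + 33)**2 = 25**2 = 625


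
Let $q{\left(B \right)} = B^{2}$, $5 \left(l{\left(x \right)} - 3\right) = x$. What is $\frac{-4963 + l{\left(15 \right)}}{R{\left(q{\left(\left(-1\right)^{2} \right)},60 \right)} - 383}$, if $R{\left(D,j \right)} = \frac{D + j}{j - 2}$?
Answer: $\frac{287506}{22153} \approx 12.978$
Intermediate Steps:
$l{\left(x \right)} = 3 + \frac{x}{5}$
$R{\left(D,j \right)} = \frac{D + j}{-2 + j}$
$\frac{-4963 + l{\left(15 \right)}}{R{\left(q{\left(\left(-1\right)^{2} \right)},60 \right)} - 383} = \frac{-4963 + \left(3 + \frac{1}{5} \cdot 15\right)}{\frac{\left(\left(-1\right)^{2}\right)^{2} + 60}{-2 + 60} - 383} = \frac{-4963 + \left(3 + 3\right)}{\frac{1^{2} + 60}{58} - 383} = \frac{-4963 + 6}{\frac{1 + 60}{58} - 383} = - \frac{4957}{\frac{1}{58} \cdot 61 - 383} = - \frac{4957}{\frac{61}{58} - 383} = - \frac{4957}{- \frac{22153}{58}} = \left(-4957\right) \left(- \frac{58}{22153}\right) = \frac{287506}{22153}$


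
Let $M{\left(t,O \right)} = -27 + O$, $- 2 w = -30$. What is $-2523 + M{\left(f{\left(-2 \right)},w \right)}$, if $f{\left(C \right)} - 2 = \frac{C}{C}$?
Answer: $-2535$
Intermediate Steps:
$w = 15$ ($w = \left(- \frac{1}{2}\right) \left(-30\right) = 15$)
$f{\left(C \right)} = 3$ ($f{\left(C \right)} = 2 + \frac{C}{C} = 2 + 1 = 3$)
$-2523 + M{\left(f{\left(-2 \right)},w \right)} = -2523 + \left(-27 + 15\right) = -2523 - 12 = -2535$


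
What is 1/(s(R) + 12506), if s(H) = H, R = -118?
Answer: 1/12388 ≈ 8.0723e-5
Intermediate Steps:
1/(s(R) + 12506) = 1/(-118 + 12506) = 1/12388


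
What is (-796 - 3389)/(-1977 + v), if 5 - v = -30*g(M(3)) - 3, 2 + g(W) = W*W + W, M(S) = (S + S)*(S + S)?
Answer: -4185/37931 ≈ -0.11033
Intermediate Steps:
M(S) = 4*S² (M(S) = (2*S)*(2*S) = 4*S²)
g(W) = -2 + W + W² (g(W) = -2 + (W*W + W) = -2 + (W² + W) = -2 + (W + W²) = -2 + W + W²)
v = 39908 (v = 5 - (-30*(-2 + 4*3² + (4*3²)²) - 3) = 5 - (-30*(-2 + 4*9 + (4*9)²) - 3) = 5 - (-30*(-2 + 36 + 36²) - 3) = 5 - (-30*(-2 + 36 + 1296) - 3) = 5 - (-30*1330 - 3) = 5 - (-39900 - 3) = 5 - 1*(-39903) = 5 + 39903 = 39908)
(-796 - 3389)/(-1977 + v) = (-796 - 3389)/(-1977 + 39908) = -4185/37931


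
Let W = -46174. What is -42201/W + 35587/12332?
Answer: 1081808435/284708884 ≈ 3.7997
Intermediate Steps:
-42201/W + 35587/12332 = -42201/(-46174) + 35587/12332 = -42201*(-1/46174) + 35587*(1/12332) = 42201/46174 + 35587/12332 = 1081808435/284708884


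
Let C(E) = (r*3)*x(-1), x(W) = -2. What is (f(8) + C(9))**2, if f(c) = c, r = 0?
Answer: 64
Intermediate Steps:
C(E) = 0 (C(E) = (0*3)*(-2) = 0*(-2) = 0)
(f(8) + C(9))**2 = (8 + 0)**2 = 8**2 = 64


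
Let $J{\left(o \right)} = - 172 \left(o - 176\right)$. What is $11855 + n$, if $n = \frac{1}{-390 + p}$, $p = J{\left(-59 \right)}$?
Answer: $\frac{474555651}{40030} \approx 11855.0$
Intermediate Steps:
$J{\left(o \right)} = 30272 - 172 o$ ($J{\left(o \right)} = - 172 \left(-176 + o\right) = 30272 - 172 o$)
$p = 40420$ ($p = 30272 - -10148 = 30272 + 10148 = 40420$)
$n = \frac{1}{40030}$ ($n = \frac{1}{-390 + 40420} = \frac{1}{40030} \approx 2.4981 \cdot 10^{-5}$)
$11855 + n = 11855 + \frac{1}{40030} = \frac{474555651}{40030}$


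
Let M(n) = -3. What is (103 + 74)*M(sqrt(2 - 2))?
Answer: -531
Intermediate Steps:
(103 + 74)*M(sqrt(2 - 2)) = (103 + 74)*(-3) = 177*(-3) = -531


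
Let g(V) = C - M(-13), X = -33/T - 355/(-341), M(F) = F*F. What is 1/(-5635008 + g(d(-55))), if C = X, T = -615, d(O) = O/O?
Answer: -69905/393926971659 ≈ -1.7746e-7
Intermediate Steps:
d(O) = 1
M(F) = F²
X = 76526/69905 (X = -33/(-615) - 355/(-341) = -33*(-1/615) - 355*(-1/341) = 11/205 + 355/341 = 76526/69905 ≈ 1.0947)
C = 76526/69905 ≈ 1.0947
g(V) = -11737419/69905 (g(V) = 76526/69905 - 1*(-13)² = 76526/69905 - 1*169 = 76526/69905 - 169 = -11737419/69905)
1/(-5635008 + g(d(-55))) = 1/(-5635008 - 11737419/69905) = 1/(-393926971659/69905) = -69905/393926971659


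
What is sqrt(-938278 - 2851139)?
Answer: 19*I*sqrt(10497) ≈ 1946.6*I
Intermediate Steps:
sqrt(-938278 - 2851139) = sqrt(-3789417) = 19*I*sqrt(10497)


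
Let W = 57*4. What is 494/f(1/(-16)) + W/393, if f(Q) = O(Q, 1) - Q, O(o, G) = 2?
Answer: 1037932/4323 ≈ 240.10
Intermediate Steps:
f(Q) = 2 - Q
W = 228
494/f(1/(-16)) + W/393 = 494/(2 - 1/(-16)) + 228/393 = 494/(2 - 1*(-1/16)) + 228*(1/393) = 494/(2 + 1/16) + 76/131 = 494/(33/16) + 76/131 = 494*(16/33) + 76/131 = 7904/33 + 76/131 = 1037932/4323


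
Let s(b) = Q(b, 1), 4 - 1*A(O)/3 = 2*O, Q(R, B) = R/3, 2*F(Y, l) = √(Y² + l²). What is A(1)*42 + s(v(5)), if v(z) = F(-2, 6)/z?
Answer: 252 + √10/15 ≈ 252.21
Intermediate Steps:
F(Y, l) = √(Y² + l²)/2
Q(R, B) = R/3 (Q(R, B) = R*(⅓) = R/3)
A(O) = 12 - 6*O
v(z) = √10/z (v(z) = (√((-2)² + 6²)/2)/z = (√(4 + 36)/2)/z = (√40/2)/z = ((2*√10)/2)/z = √10/z)
s(b) = b/3
A(1)*42 + s(v(5)) = (12 - 6*1)*42 + (√10/5)/3 = (12 - 6)*42 + (√10*(⅕))/3 = 6*42 + (√10/5)/3 = 252 + √10/15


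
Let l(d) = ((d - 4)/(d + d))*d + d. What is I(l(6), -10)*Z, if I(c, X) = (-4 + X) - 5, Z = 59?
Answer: -1121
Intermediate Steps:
l(d) = -2 + 3*d/2 (l(d) = ((-4 + d)/((2*d)))*d + d = ((-4 + d)*(1/(2*d)))*d + d = ((-4 + d)/(2*d))*d + d = (-2 + d/2) + d = -2 + 3*d/2)
I(c, X) = -9 + X
I(l(6), -10)*Z = (-9 - 10)*59 = -19*59 = -1121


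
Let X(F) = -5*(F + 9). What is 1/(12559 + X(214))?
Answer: 1/11444 ≈ 8.7382e-5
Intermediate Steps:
X(F) = -45 - 5*F (X(F) = -5*(9 + F) = -45 - 5*F)
1/(12559 + X(214)) = 1/(12559 + (-45 - 5*214)) = 1/(12559 + (-45 - 1070)) = 1/(12559 - 1115) = 1/11444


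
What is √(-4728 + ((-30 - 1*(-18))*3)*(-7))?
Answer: 2*I*√1119 ≈ 66.903*I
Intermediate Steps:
√(-4728 + ((-30 - 1*(-18))*3)*(-7)) = √(-4728 + ((-30 + 18)*3)*(-7)) = √(-4728 - 12*3*(-7)) = √(-4728 - 36*(-7)) = √(-4728 + 252) = √(-4476) = 2*I*√1119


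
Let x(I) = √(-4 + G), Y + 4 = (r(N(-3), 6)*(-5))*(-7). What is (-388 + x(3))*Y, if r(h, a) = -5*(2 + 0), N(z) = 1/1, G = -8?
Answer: 137352 - 708*I*√3 ≈ 1.3735e+5 - 1226.3*I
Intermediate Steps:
N(z) = 1
r(h, a) = -10 (r(h, a) = -5*2 = -10)
Y = -354 (Y = -4 - 10*(-5)*(-7) = -4 + 50*(-7) = -4 - 350 = -354)
x(I) = 2*I*√3 (x(I) = √(-4 - 8) = √(-12) = 2*I*√3)
(-388 + x(3))*Y = (-388 + 2*I*√3)*(-354) = 137352 - 708*I*√3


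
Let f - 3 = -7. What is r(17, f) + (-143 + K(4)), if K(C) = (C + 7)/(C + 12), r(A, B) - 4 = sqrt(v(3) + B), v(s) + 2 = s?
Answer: -2213/16 + I*sqrt(3) ≈ -138.31 + 1.732*I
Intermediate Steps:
f = -4 (f = 3 - 7 = -4)
v(s) = -2 + s
r(A, B) = 4 + sqrt(1 + B) (r(A, B) = 4 + sqrt((-2 + 3) + B) = 4 + sqrt(1 + B))
K(C) = (7 + C)/(12 + C)
r(17, f) + (-143 + K(4)) = (4 + sqrt(1 - 4)) + (-143 + (7 + 4)/(12 + 4)) = (4 + sqrt(-3)) + (-143 + 11/16) = (4 + I*sqrt(3)) + (-143 + (1/16)*11) = (4 + I*sqrt(3)) + (-143 + 11/16) = (4 + I*sqrt(3)) - 2277/16 = -2213/16 + I*sqrt(3)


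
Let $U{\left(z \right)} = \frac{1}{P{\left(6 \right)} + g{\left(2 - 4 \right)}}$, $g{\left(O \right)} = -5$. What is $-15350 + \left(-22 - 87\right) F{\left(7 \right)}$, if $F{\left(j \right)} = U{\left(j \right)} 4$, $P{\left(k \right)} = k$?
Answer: $-15786$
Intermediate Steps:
$U{\left(z \right)} = 1$ ($U{\left(z \right)} = \frac{1}{6 - 5} = 1^{-1} = 1$)
$F{\left(j \right)} = 4$ ($F{\left(j \right)} = 1 \cdot 4 = 4$)
$-15350 + \left(-22 - 87\right) F{\left(7 \right)} = -15350 + \left(-22 - 87\right) 4 = -15350 - 436 = -15786$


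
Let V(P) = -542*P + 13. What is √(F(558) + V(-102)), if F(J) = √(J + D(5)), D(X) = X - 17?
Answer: √(55297 + √546) ≈ 235.20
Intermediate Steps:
D(X) = -17 + X
F(J) = √(-12 + J) (F(J) = √(J + (-17 + 5)) = √(J - 12) = √(-12 + J))
V(P) = 13 - 542*P
√(F(558) + V(-102)) = √(√(-12 + 558) + (13 - 542*(-102))) = √(√546 + (13 + 55284)) = √(√546 + 55297) = √(55297 + √546)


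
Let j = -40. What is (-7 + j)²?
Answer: 2209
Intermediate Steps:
(-7 + j)² = (-7 - 40)² = (-47)² = 2209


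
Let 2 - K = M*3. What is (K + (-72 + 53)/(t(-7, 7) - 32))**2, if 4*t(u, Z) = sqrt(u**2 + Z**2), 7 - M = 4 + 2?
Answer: 10893353/66308449 - 1744428*sqrt(2)/66308449 ≈ 0.12708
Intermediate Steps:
M = 1 (M = 7 - (4 + 2) = 7 - 1*6 = 7 - 6 = 1)
t(u, Z) = sqrt(Z**2 + u**2)/4 (t(u, Z) = sqrt(u**2 + Z**2)/4 = sqrt(Z**2 + u**2)/4)
K = -1 (K = 2 - 3 = -1)
(K + (-72 + 53)/(t(-7, 7) - 32))**2 = (-1 + (-72 + 53)/(sqrt(7**2 + (-7)**2)/4 - 32))**2 = (-1 - 19/(sqrt(49 + 49)/4 - 32))**2 = (-1 - 19/(sqrt(98)/4 - 32))**2 = (-1 - 19/((7*sqrt(2))/4 - 32))**2 = (-1 - 19/(7*sqrt(2)/4 - 32))**2 = (-1 - 19/(-32 + 7*sqrt(2)/4))**2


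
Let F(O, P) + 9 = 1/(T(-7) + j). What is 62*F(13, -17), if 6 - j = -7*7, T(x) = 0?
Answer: -30628/55 ≈ -556.87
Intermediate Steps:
j = 55 (j = 6 - (-7)*7 = 6 - 1*(-49) = 6 + 49 = 55)
F(O, P) = -494/55 (F(O, P) = -9 + 1/(0 + 55) = -9 + 1/55 = -494/55)
62*F(13, -17) = 62*(-494/55) = -30628/55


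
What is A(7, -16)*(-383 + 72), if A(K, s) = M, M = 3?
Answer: -933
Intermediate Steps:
A(K, s) = 3
A(7, -16)*(-383 + 72) = 3*(-383 + 72) = 3*(-311) = -933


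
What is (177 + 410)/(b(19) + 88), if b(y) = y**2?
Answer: 587/449 ≈ 1.3074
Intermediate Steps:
(177 + 410)/(b(19) + 88) = (177 + 410)/(19**2 + 88) = 587/(361 + 88) = 587/449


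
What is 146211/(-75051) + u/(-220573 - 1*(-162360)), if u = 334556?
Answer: -11206714433/1456314621 ≈ -7.6953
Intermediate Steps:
146211/(-75051) + u/(-220573 - 1*(-162360)) = 146211/(-75051) + 334556/(-220573 - 1*(-162360)) = 146211*(-1/75051) + 334556/(-220573 + 162360) = -48737/25017 + 334556/(-58213) = -48737/25017 + 334556*(-1/58213) = -48737/25017 - 334556/58213 = -11206714433/1456314621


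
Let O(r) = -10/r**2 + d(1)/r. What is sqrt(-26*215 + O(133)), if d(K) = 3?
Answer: I*sqrt(98881121)/133 ≈ 74.766*I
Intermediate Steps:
O(r) = -10/r**2 + 3/r
sqrt(-26*215 + O(133)) = sqrt(-26*215 + (-10 + 3*133)/133**2) = sqrt(-5590 + (-10 + 399)/17689) = sqrt(-5590 + (1/17689)*389) = sqrt(-5590 + 389/17689) = sqrt(-98881121/17689) = I*sqrt(98881121)/133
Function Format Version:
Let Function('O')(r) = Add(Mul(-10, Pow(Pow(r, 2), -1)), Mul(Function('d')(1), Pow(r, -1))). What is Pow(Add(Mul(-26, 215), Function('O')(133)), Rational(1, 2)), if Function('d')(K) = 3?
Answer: Mul(Rational(1, 133), I, Pow(98881121, Rational(1, 2))) ≈ Mul(74.766, I)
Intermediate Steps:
Function('O')(r) = Add(Mul(-10, Pow(r, -2)), Mul(3, Pow(r, -1))) (Function('O')(r) = Add(Mul(-10, Pow(Pow(r, 2), -1)), Mul(3, Pow(r, -1))) = Add(Mul(-10, Pow(r, -2)), Mul(3, Pow(r, -1))))
Pow(Add(Mul(-26, 215), Function('O')(133)), Rational(1, 2)) = Pow(Add(Mul(-26, 215), Mul(Pow(133, -2), Add(-10, Mul(3, 133)))), Rational(1, 2)) = Pow(Add(-5590, Mul(Rational(1, 17689), Add(-10, 399))), Rational(1, 2)) = Pow(Add(-5590, Mul(Rational(1, 17689), 389)), Rational(1, 2)) = Pow(Add(-5590, Rational(389, 17689)), Rational(1, 2)) = Pow(Rational(-98881121, 17689), Rational(1, 2)) = Mul(Rational(1, 133), I, Pow(98881121, Rational(1, 2)))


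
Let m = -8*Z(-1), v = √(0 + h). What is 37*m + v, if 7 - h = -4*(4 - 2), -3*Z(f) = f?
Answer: -296/3 + √15 ≈ -94.794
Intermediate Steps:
Z(f) = -f/3
h = 15 (h = 7 - (-4)*(4 - 2) = 7 - (-4)*2 = 7 - 1*(-8) = 7 + 8 = 15)
v = √15 (v = √(0 + 15) = √15 ≈ 3.8730)
m = -8/3 (m = -(-8)*(-1)/3 = -8*⅓ = -8/3 ≈ -2.6667)
37*m + v = 37*(-8/3) + √15 = -296/3 + √15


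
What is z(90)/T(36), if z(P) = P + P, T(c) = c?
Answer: 5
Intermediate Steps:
z(P) = 2*P
z(90)/T(36) = (2*90)/36 = 180*(1/36) = 5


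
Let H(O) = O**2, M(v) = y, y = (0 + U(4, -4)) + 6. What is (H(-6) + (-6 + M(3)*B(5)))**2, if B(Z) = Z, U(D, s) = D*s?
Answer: 400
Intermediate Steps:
y = -10 (y = (0 + 4*(-4)) + 6 = (0 - 16) + 6 = -16 + 6 = -10)
M(v) = -10
(H(-6) + (-6 + M(3)*B(5)))**2 = ((-6)**2 + (-6 - 10*5))**2 = (36 + (-6 - 50))**2 = (36 - 56)**2 = (-20)**2 = 400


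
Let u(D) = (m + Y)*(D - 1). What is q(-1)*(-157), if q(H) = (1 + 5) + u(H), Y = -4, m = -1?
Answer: -2512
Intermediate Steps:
u(D) = 5 - 5*D (u(D) = (-1 - 4)*(D - 1) = -5*(-1 + D) = 5 - 5*D)
q(H) = 11 - 5*H (q(H) = (1 + 5) + (5 - 5*H) = 6 + (5 - 5*H) = 11 - 5*H)
q(-1)*(-157) = (11 - 5*(-1))*(-157) = (11 + 5)*(-157) = 16*(-157) = -2512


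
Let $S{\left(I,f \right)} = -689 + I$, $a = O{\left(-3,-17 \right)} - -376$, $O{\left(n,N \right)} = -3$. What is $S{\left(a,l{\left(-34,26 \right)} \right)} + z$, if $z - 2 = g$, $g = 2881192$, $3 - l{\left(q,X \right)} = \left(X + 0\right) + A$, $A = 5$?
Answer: $2880878$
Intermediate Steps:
$l{\left(q,X \right)} = -2 - X$ ($l{\left(q,X \right)} = 3 - \left(\left(X + 0\right) + 5\right) = 3 - \left(X + 5\right) = 3 - \left(5 + X\right) = -2 - X$)
$a = 373$ ($a = -3 - -376 = -3 + 376 = 373$)
$z = 2881194$ ($z = 2 + 2881192 = 2881194$)
$S{\left(a,l{\left(-34,26 \right)} \right)} + z = \left(-689 + 373\right) + 2881194 = -316 + 2881194 = 2880878$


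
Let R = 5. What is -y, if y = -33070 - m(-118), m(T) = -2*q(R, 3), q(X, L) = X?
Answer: 33060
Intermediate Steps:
m(T) = -10 (m(T) = -2*5 = -10)
y = -33060 (y = -33070 - 1*(-10) = -33070 + 10 = -33060)
-y = -1*(-33060) = 33060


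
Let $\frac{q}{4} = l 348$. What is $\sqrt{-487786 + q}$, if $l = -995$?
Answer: $i \sqrt{1872826} \approx 1368.5 i$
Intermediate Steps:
$q = -1385040$ ($q = 4 \left(\left(-995\right) 348\right) = 4 \left(-346260\right) = -1385040$)
$\sqrt{-487786 + q} = \sqrt{-487786 - 1385040} = \sqrt{-1872826} = i \sqrt{1872826}$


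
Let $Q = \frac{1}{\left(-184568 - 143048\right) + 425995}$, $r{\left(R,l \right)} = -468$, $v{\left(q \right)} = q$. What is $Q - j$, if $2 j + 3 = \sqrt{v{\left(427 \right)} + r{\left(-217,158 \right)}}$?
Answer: $\frac{295139}{196758} - \frac{i \sqrt{41}}{2} \approx 1.5 - 3.2016 i$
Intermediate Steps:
$j = - \frac{3}{2} + \frac{i \sqrt{41}}{2}$ ($j = - \frac{3}{2} + \frac{\sqrt{427 - 468}}{2} = - \frac{3}{2} + \frac{\sqrt{-41}}{2} = - \frac{3}{2} + \frac{i \sqrt{41}}{2} \approx -1.5 + 3.2016 i$)
$Q = \frac{1}{98379}$ ($Q = \frac{1}{-327616 + 425995} = \frac{1}{98379} \approx 1.0165 \cdot 10^{-5}$)
$Q - j = \frac{1}{98379} - \left(- \frac{3}{2} + \frac{i \sqrt{41}}{2}\right) = \frac{1}{98379} + \left(\frac{3}{2} - \frac{i \sqrt{41}}{2}\right) = \frac{295139}{196758} - \frac{i \sqrt{41}}{2}$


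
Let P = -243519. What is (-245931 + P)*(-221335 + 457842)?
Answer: -115758351150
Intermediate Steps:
(-245931 + P)*(-221335 + 457842) = (-245931 - 243519)*(-221335 + 457842) = -489450*236507 = -115758351150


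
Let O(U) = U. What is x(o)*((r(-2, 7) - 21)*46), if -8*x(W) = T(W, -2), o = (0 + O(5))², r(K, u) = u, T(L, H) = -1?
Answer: -161/2 ≈ -80.500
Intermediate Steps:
o = 25 (o = (0 + 5)² = 5² = 25)
x(W) = ⅛ (x(W) = -⅛*(-1) = ⅛)
x(o)*((r(-2, 7) - 21)*46) = ((7 - 21)*46)/8 = (-14*46)/8 = (⅛)*(-644) = -161/2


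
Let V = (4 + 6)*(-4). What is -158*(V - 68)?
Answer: 17064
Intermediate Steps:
V = -40 (V = 10*(-4) = -40)
-158*(V - 68) = -158*(-40 - 68) = -158*(-108) = 17064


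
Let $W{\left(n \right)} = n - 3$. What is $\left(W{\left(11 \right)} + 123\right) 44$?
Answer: $5764$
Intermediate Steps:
$W{\left(n \right)} = -3 + n$
$\left(W{\left(11 \right)} + 123\right) 44 = \left(\left(-3 + 11\right) + 123\right) 44 = \left(8 + 123\right) 44 = 131 \cdot 44 = 5764$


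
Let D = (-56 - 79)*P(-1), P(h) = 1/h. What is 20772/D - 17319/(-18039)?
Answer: 13964599/90195 ≈ 154.83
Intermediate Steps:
D = 135 (D = (-56 - 79)/(-1) = -135*(-1) = 135)
20772/D - 17319/(-18039) = 20772/135 - 17319/(-18039) = 20772*(1/135) - 17319*(-1/18039) = 2308/15 + 5773/6013 = 13964599/90195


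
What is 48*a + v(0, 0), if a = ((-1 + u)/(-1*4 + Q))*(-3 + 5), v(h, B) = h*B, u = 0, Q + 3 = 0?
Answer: 96/7 ≈ 13.714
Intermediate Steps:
Q = -3 (Q = -3 + 0 = -3)
v(h, B) = B*h
a = 2/7 (a = ((-1 + 0)/(-1*4 - 3))*(-3 + 5) = -1/(-4 - 3)*2 = -1/(-7)*2 = -1*(-1/7)*2 = (1/7)*2 = 2/7 ≈ 0.28571)
48*a + v(0, 0) = 48*(2/7) + 0*0 = 96/7 + 0 = 96/7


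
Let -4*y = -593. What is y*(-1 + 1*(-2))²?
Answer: 5337/4 ≈ 1334.3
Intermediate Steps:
y = 593/4 (y = -¼*(-593) = 593/4 ≈ 148.25)
y*(-1 + 1*(-2))² = 593*(-1 + 1*(-2))²/4 = 593*(-1 - 2)²/4 = (593/4)*(-3)² = (593/4)*9 = 5337/4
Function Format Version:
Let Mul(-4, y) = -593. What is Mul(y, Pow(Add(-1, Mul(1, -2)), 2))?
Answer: Rational(5337, 4) ≈ 1334.3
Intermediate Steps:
y = Rational(593, 4) (y = Mul(Rational(-1, 4), -593) = Rational(593, 4) ≈ 148.25)
Mul(y, Pow(Add(-1, Mul(1, -2)), 2)) = Mul(Rational(593, 4), Pow(Add(-1, Mul(1, -2)), 2)) = Mul(Rational(593, 4), Pow(Add(-1, -2), 2)) = Mul(Rational(593, 4), Pow(-3, 2)) = Mul(Rational(593, 4), 9) = Rational(5337, 4)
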